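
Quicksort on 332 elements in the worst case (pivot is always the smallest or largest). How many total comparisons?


In the worst case, each partition step picks the worst pivot:
  Partition 1: 331 comparisons (n-1 elements to compare)
  Partition 2: 330 comparisons
  Partition 3: 329 comparisons
  Partition 4: 328 comparisons
  Partition 5: 327 comparisons
  ...
  Last partition: 0 comparisons
Total = (n-1) + (n-2) + ... + 1 + 0 = n*(n-1)/2
= 332*331/2 = 54946


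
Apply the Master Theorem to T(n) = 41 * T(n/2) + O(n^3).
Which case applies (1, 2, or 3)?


The Master Theorem: T(n) = a*T(n/b) + O(n^c)
  a = 41, b = 2, c = 3
log_b(a) = log_2(41) ~ 5.358
Compare b^c with a: 2^3 = 8 < 41, so c < log_b(a).
Since c < log_b(a), Case 1 applies.
T(n) = O(n^(log_2 41)) ~ O(n^5.358)
Master Theorem case = 1


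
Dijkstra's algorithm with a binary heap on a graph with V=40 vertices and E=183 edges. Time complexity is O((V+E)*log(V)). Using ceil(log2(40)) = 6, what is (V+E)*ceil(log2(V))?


Dijkstra with a binary heap: each vertex is extracted once, each edge may relax once.
Each heap operation costs O(log V).
V + E = 40 + 183 = 223
ceil(log2(40)) = 6 (since 2^5 = 32 < 40 <= 64 = 2^6)
Total heap work = (V+E) * ceil(log2(V)) = 223 * 6 = 1338


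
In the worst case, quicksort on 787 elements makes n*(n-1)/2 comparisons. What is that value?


Sum of comparisons per partition:
786 + 785 + ... + 1 + 0
= 787 * (787 - 1) / 2
= 787 * 786 / 2
= 309291


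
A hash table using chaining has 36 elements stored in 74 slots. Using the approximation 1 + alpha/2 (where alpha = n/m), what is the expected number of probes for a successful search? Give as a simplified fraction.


Load factor alpha = n/m = 36/74
Expected probes = 1 + alpha/2 = 1 + 36/(2*74)
= 1 + 36/148
= 148/148 + 36/148
= 184/148
Simplify: 46/37


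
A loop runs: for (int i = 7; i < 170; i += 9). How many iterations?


Loop starts at i = 7, increments by 9, stops when i >= 170.
Number of iterations = ceil((170 - 7) / 9)
= ceil(163 / 9)
= 19


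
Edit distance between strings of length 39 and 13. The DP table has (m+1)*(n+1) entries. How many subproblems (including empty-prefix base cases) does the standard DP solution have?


The table includes base cases (empty prefixes).
Rows: (m+1) = 40
Columns: (n+1) = 14
Total = 40 * 14 = 560


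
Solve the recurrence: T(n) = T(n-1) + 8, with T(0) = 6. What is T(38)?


Unrolling the recurrence:
T(38) = T(37) + 8
       = T(36) + 8 + 8
       = T(35) + 8*3
       ...
       = T(0) + 8*38
       = 6 + 304 = 310


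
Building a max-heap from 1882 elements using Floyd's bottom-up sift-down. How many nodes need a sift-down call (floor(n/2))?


In a heap of 1882 elements (0-indexed array):
  Last element index: 1881
  Parent of last element: floor((1881 - 1) / 2) = 940
  Internal nodes: indices 0 to 940
  Count = floor(1882/2) = 941


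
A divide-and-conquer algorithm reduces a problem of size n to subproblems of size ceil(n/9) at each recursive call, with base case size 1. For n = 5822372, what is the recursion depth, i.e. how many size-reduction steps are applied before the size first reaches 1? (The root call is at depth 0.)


Each step divides the size by 9 (rounding up); after k steps the size is ceil(n/9^k), which equals 1 exactly when 9^k >= n.
So the depth is the smallest k with 9^k >= 5822372, i.e. ceil(log_9(5822372)).
9^7 = 4782969 < 5822372 <= 43046721 = 9^8
Recursion depth = 8


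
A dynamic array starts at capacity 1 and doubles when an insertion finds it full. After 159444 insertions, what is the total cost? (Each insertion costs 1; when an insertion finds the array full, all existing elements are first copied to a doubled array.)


Insertion cost: 159444 (one per element)
Resizes occur just before inserting elements 2, 3, 5, 9, ...
Elements copied at each resize: 1 + 2 + 4 + 8 + 16 + 32 + 64 + 128 + 256 + 512 + 1024 + 2048 + 4096 + 8192 + 16384 + 32768 + 65536 + 131072
Sum of copies = 262143 (geometric series: 2^k - 1)
Total = 159444 + 262143 = 421587


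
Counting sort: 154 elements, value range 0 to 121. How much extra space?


n = 154 (output array)
k = 122 (count array for 122 distinct values)
Extra space = 154 + 122 = 276


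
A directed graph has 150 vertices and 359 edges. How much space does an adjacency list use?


Adjacency list: one list head per vertex + one entry per edge
Vertex heads: 150
Edge entries: 359
Total = 150 + 359 = 509


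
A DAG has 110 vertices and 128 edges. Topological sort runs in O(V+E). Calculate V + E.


V = 110 (vertex processing)
E = 128 (edge processing)
V + E = 110 + 128 = 238


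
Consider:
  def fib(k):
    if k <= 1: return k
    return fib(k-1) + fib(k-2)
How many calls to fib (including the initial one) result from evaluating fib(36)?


Let C(m) = total calls to evaluate fib(m). Then C(0)=C(1)=1, and
C(m) = 1 + C(m-1) + C(m-2) for m >= 2.
Build the table (each entry = 1 + previous two):
  C(0) = 1
  C(1) = 1
  C(2) = 1 + 1 + 1 = 3
  C(3) = 1 + 3 + 1 = 5
  C(4) = 1 + 5 + 3 = 9
  C(5) = 1 + 9 + 5 = 15
  C(6) = 1 + 15 + 9 = 25
  C(7) = 1 + 25 + 15 = 41
  C(8) = 1 + 41 + 25 = 67
  C(9) = 1 + 67 + 41 = 109
  C(10) = 1 + 109 + 67 = 177
  C(11) = 1 + 177 + 109 = 287
  C(12) = 1 + 287 + 177 = 465
  C(13) = 1 + 465 + 287 = 753
  C(14) = 1 + 753 + 465 = 1219
  C(15) = 1 + 1219 + 753 = 1973
  C(16) = 1 + 1973 + 1219 = 3193
  C(17) = 1 + 3193 + 1973 = 5167
  C(18) = 1 + 5167 + 3193 = 8361
  C(19) = 1 + 8361 + 5167 = 13529
  C(20) = 1 + 13529 + 8361 = 21891
  C(21) = 1 + 21891 + 13529 = 35421
  C(22) = 1 + 35421 + 21891 = 57313
  C(23) = 1 + 57313 + 35421 = 92735
  C(24) = 1 + 92735 + 57313 = 150049
  C(25) = 1 + 150049 + 92735 = 242785
  C(26) = 1 + 242785 + 150049 = 392835
  C(27) = 1 + 392835 + 242785 = 635621
  C(28) = 1 + 635621 + 392835 = 1028457
  C(29) = 1 + 1028457 + 635621 = 1664079
  C(30) = 1 + 1664079 + 1028457 = 2692537
  C(31) = 1 + 2692537 + 1664079 = 4356617
  C(32) = 1 + 4356617 + 2692537 = 7049155
  C(33) = 1 + 7049155 + 4356617 = 11405773
  C(34) = 1 + 11405773 + 7049155 = 18454929
  C(35) = 1 + 18454929 + 11405773 = 29860703
  C(36) = 1 + 29860703 + 18454929 = 48315633
Total calls for fib(36) = 48315633


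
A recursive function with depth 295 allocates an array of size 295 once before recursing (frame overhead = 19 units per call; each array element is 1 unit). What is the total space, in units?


Array allocation: 295 units (allocated once)
Stack frames: 295 deep * 19 per frame = 5605 units
Total = 295 + 5605 = 5900


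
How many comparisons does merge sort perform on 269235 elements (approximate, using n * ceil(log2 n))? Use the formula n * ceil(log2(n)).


Recursion depth: ceil(log2(269235)) = 19
Each recursion level merges n = 269235 elements
Total = 269235 * 19 = 5115465


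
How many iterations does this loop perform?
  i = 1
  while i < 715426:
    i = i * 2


The loop variable doubles each iteration:
i = 1 -> 2 -> 4 -> 8 -> 16 -> 32 -> 64 -> 128 -> 256 -> 512 -> 1024 -> 2048 -> 4096 -> 8192 -> 16384 -> 32768 -> 65536 -> 131072 -> 262144 -> 524288 -> 1048576 (stop, 1048576 >= 715426)
Number of doublings = ceil(log2(715426)) = 20


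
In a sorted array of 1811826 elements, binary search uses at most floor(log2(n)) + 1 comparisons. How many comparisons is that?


Halving sequence: 1811826 -> 905913 -> 452956 -> 226478 -> 113239 -> 56619 -> 28309 -> 14154 -> 7077 -> 3538 -> 1769 -> 884 -> 442 -> 221 -> 110 -> 55 -> 27 -> 13 -> 6 -> 3 -> 1
Number of halvings = 20
Max comparisons = 20 + 1 = 21


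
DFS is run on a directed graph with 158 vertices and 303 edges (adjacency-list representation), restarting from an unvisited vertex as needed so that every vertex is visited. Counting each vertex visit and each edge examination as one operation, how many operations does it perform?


A full DFS traversal processes each vertex exactly once (push/pop on stack).
Each directed edge is examined once.
V = 158, E = 303
V + E = 461


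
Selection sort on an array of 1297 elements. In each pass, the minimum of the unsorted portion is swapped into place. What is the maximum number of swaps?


Selection sort performs one swap per pass:
  Pass 1: find min in positions 0 to 1296, swap with position 0
  Pass 2: find min in positions 1 to 1296, swap with position 1
  Pass 3: find min in positions 2 to 1296, swap with position 2
  Pass 4: find min in positions 3 to 1296, swap with position 3
  Pass 5: find min in positions 4 to 1296, swap with position 4
  ... (1291 more passes)
Total passes (and swaps) = n - 1 = 1297 - 1 = 1296


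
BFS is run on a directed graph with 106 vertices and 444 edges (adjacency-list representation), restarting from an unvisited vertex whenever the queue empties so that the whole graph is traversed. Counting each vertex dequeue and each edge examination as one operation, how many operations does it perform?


A full BFS traversal dequeues each vertex exactly once and examines each directed edge exactly once.
V = 106 (vertex processing cost)
E = 444 (edge examination cost)
Total operations proportional to V + E = 106 + 444 = 550


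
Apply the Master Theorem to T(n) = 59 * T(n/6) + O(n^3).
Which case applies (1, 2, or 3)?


The Master Theorem: T(n) = a*T(n/b) + O(n^c)
  a = 59, b = 6, c = 3
log_b(a) = log_6(59) ~ 2.276
Compare b^c with a: 6^3 = 216 > 59, so c > log_b(a).
Since c > log_b(a), Case 3 applies.
T(n) = O(n^3)
Master Theorem case = 3


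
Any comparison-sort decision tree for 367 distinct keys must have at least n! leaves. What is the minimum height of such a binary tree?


A binary decision tree of height h has at most 2^h leaves and needs at least n! of them, so h >= ceil(log2(n!)).
367! is far too large to multiply out, so use Stirling's series:
  ln(n!) ~ n ln n - n + (1/2) ln(2 pi n) + 1/(12n)  (error below 1/(360 n^3), negligible here)
  ln(367) = 5.9053618
  n ln n = 367 * 5.9053618 = 2167.2678
  (1/2) ln(2 pi * 367) = (1/2) ln(2305.9290) = 3.8716
  1/(12*367) = 0.0002
  ln(367!) ~ 2167.2678 - 367 + 3.8716 + 0.0002 = 1804.1396
Convert to base 2: log2(367!) = 1804.1396 / ln 2 = 1804.1396 / 0.69314718 = 2602.8233
ceil(2602.8233) = 2603


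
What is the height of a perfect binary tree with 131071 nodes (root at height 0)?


A perfect binary tree with 131071 nodes:
  131071 = 2^17 - 1
  Levels: 0, 1, ..., 16
  Height = 16


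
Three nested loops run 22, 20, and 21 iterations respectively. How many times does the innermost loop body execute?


Loop 1 (outermost): 22 iterations
Loop 2 (middle): 20 iterations per outer
Loop 3 (innermost): 21 iterations per middle
Total = 22 * 20 * 21 = 9240


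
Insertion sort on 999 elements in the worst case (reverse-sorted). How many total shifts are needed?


In the worst case (reverse-sorted), each element shifts past all previous:
  Element 1: 1 shifts
  Element 2: 2 shifts
  Element 3: 3 shifts
  Element 4: 4 shifts
  Element 5: 5 shifts
  ...
  Element 998: 998 shifts
Total = 1 + 2 + ... + 998
= 999*(999-1)/2 = 498501


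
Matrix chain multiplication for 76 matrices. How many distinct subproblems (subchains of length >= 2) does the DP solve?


Subproblems are indexed by (i, j) where i < j.
Number of such pairs = n*(n-1)/2
= 76 * 75 / 2
= 2850


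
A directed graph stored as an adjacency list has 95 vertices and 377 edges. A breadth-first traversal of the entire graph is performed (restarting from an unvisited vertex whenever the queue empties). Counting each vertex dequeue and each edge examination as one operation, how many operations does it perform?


A full BFS traversal dequeues each vertex once and examines each edge once.
Vertex visits: 95
Edge visits: 377
V + E = 95 + 377 = 472


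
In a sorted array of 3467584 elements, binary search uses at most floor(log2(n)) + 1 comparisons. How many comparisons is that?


Halving sequence: 3467584 -> 1733792 -> 866896 -> 433448 -> 216724 -> 108362 -> 54181 -> 27090 -> 13545 -> 6772 -> 3386 -> 1693 -> 846 -> 423 -> 211 -> 105 -> 52 -> 26 -> 13 -> 6 -> 3 -> 1
Number of halvings = 21
Max comparisons = 21 + 1 = 22


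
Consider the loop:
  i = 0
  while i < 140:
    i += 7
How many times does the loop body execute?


Starting at i = 0, each iteration adds 7.
Iterations until i >= 140:
  Iteration 1: i = 0 -> i = 7
  Iteration 2: i = 7 -> i = 14
  Iteration 3: i = 14 -> i = 21
  Iteration 4: i = 21 -> i = 28
  Iteration 5: i = 28 -> i = 35
  Iteration 6: i = 35 -> i = 42
  Iteration 7: i = 42 -> i = 49
  Iteration 8: i = 49 -> i = 56
  ... continuing ...
Total iterations = ceil(140/7) = 20


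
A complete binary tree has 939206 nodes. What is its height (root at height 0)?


In a complete binary tree, level k holds nodes 2^k .. 2^(k+1)-1 (1-indexed).
Height = floor(log2(n)) = floor(log2(939206)) = 19
Check: 2^19 = 524288 <= 939206 < 1048576 = 2^20


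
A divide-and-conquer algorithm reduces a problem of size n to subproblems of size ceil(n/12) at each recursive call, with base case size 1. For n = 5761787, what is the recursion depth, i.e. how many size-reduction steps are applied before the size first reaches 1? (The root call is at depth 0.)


Each step divides the size by 12 (rounding up); after k steps the size is ceil(n/12^k), which equals 1 exactly when 12^k >= n.
So the depth is the smallest k with 12^k >= 5761787, i.e. ceil(log_12(5761787)).
12^6 = 2985984 < 5761787 <= 35831808 = 12^7
Recursion depth = 7


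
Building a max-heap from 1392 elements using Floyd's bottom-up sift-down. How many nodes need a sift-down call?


In a heap of 1392 elements (0-indexed array):
  Last element index: 1391
  Parent of last element: floor((1391 - 1) / 2) = 695
  Internal nodes: indices 0 to 695
  Count = floor(1392/2) = 696


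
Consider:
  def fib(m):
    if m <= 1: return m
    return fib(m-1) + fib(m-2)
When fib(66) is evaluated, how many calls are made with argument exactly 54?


Let N(m) = number of times fib(m) is called while evaluating fib(66).
N(66) = 1 (the initial call).
N(65) = 1 (only fib(66) calls it).
For 1 <= m <= 64: fib(m) is called by fib(m+1) and fib(m+2), so
  N(m) = N(m+1) + N(m+2).
fib(0) is called only by fib(2), so N(0) = N(2).
Walk down from m=66:
  N(66)=1, N(65)=1, N(64)=2, N(63)=3, N(62)=5, N(61)=8, N(60)=13, N(59)=21, N(58)=34, N(57)=55, N(56)=89, N(55)=144, N(54)=233
N(54) = 233


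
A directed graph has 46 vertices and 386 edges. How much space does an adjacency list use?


Adjacency list: one list head per vertex + one entry per edge
Vertex heads: 46
Edge entries: 386
Total = 46 + 386 = 432


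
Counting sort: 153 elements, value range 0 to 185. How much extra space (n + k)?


n = 153 (output array)
k = 186 (count array for 186 distinct values)
Extra space = 153 + 186 = 339


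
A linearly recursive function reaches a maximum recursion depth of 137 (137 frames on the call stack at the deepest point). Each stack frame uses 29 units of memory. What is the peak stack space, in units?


Maximum recursion depth = 137 frames
Memory per frame = 29 units
Total stack space = depth * frame_size
= 137 * 29 = 3973


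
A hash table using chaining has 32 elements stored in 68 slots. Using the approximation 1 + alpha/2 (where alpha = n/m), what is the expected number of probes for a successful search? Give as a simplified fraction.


Load factor alpha = n/m = 32/68
Expected probes = 1 + alpha/2 = 1 + 32/(2*68)
= 1 + 32/136
= 136/136 + 32/136
= 168/136
Simplify: 21/17


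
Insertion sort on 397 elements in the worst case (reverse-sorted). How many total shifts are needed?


In the worst case (reverse-sorted), each element shifts past all previous:
  Element 1: 1 shifts
  Element 2: 2 shifts
  Element 3: 3 shifts
  Element 4: 4 shifts
  Element 5: 5 shifts
  ...
  Element 396: 396 shifts
Total = 1 + 2 + ... + 396
= 397*(397-1)/2 = 78606


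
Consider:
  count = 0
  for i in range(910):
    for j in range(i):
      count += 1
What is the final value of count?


For each i, the inner loop runs i times:
  i=0: inner runs 0 times
  i=1: inner runs 1 time
  i=2: inner runs 2 times
  i=3: inner runs 3 times
  i=4: inner runs 4 times
  i=5: inner runs 5 times
  i=6: inner runs 6 times
  i=7: inner runs 7 times
  ...
Total = 0 + 1 + 2 + ... + 909 = 910*(910-1)/2 = 413595


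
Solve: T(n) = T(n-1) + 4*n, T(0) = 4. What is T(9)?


Expanding the recurrence:
T(9) = T(8) + 4*9
       = T(7) + 4*8 + 4*9
       ...
       = T(0) + 4*(1 + 2 + ... + 9)
       = 4 + 4 * 9*10/2
       = 4 + 4 * 45
       = 4 + 180 = 184


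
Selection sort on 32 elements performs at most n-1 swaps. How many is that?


Each of the 31 passes places one element in its final position.
Pass 1: swap minimum into position 0
Pass 2: swap minimum of remaining into position 1
...
Pass 31: last two elements, one swap
Maximum swaps = 32 - 1 = 31


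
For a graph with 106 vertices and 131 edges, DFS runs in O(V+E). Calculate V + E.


A full DFS traversal visits each vertex once and examines each edge once.
V = 106
E = 131
Sum = 106 + 131 = 237


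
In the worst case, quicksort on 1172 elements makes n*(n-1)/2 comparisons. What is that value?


Sum of comparisons per partition:
1171 + 1170 + ... + 1 + 0
= 1172 * (1172 - 1) / 2
= 1172 * 1171 / 2
= 686206


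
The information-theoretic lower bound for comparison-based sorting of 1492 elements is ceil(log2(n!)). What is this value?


A binary decision tree of height h has at most 2^h leaves and needs at least n! of them, so h >= ceil(log2(n!)).
1492! is far too large to multiply out, so use Stirling's series:
  ln(n!) ~ n ln n - n + (1/2) ln(2 pi n) + 1/(12n)  (error below 1/(360 n^3), negligible here)
  ln(1492) = 7.3078728
  n ln n = 1492 * 7.3078728 = 10903.3462
  (1/2) ln(2 pi * 1492) = (1/2) ln(9374.5125) = 4.5729
  1/(12*1492) = 0.0001
  ln(1492!) ~ 10903.3462 - 1492 + 4.5729 + 0.0001 = 9415.9192
Convert to base 2: log2(1492!) = 9415.9192 / ln 2 = 9415.9192 / 0.69314718 = 13584.2999
ceil(13584.2999) = 13585


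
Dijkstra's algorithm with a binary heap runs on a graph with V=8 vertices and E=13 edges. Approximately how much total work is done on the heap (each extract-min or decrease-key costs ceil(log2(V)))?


Dijkstra with a binary heap: each vertex is extracted once, each edge may relax once.
Each heap operation costs O(log V).
V + E = 8 + 13 = 21
ceil(log2(8)) = 3 (since 2^2 = 4 < 8 <= 8 = 2^3)
Total heap work = (V+E) * ceil(log2(V)) = 21 * 3 = 63


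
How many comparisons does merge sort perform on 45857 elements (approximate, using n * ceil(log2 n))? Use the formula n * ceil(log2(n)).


Recursion depth: ceil(log2(45857)) = 16
Each recursion level merges n = 45857 elements
Total = 45857 * 16 = 733712


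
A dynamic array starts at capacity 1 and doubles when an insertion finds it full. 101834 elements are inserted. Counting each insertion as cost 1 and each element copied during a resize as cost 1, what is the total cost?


n = 101834
Insertion costs: 101834
Resizes copy 1, 2, 4, ... up to the largest power of 2 that is <= n-1 = 101833, i.e. 65536.
Copy costs = 1 + 2 + 4 + 8 + 16 + 32 + 64 + 128 + 256 + 512 + 1024 + 2048 + 4096 + 8192 + 16384 + 32768 + 65536 = 131071
Total = 101834 + 131071 = 232905


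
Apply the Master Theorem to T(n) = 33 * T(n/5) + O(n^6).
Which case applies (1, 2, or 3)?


The Master Theorem: T(n) = a*T(n/b) + O(n^c)
  a = 33, b = 5, c = 6
log_b(a) = log_5(33) ~ 2.173
Compare b^c with a: 5^6 = 15625 > 33, so c > log_b(a).
Since c > log_b(a), Case 3 applies.
T(n) = O(n^6)
Master Theorem case = 3


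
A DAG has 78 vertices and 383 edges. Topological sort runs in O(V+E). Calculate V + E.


V = 78 (vertex processing)
E = 383 (edge processing)
V + E = 78 + 383 = 461


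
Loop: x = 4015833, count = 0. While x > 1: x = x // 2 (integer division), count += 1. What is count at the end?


The variable x halves each step:
x = 4015833 -> 2007916 -> 1003958 -> 501979 -> 250989 -> 125494 -> 62747 -> 31373 -> 15686 -> 7843 -> 3921 -> 1960 -> 980 -> 490 -> 245 -> 122 -> 61 -> 30 -> 15 -> 7 -> 3 -> 1
Number of halvings = floor(log2(4015833)) = 21


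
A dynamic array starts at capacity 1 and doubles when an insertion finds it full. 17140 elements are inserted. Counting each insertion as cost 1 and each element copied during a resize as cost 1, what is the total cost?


n = 17140
Insertion costs: 17140
Resizes copy 1, 2, 4, ... up to the largest power of 2 that is <= n-1 = 17139, i.e. 16384.
Copy costs = 1 + 2 + 4 + 8 + 16 + 32 + 64 + 128 + 256 + 512 + 1024 + 2048 + 4096 + 8192 + 16384 = 32767
Total = 17140 + 32767 = 49907


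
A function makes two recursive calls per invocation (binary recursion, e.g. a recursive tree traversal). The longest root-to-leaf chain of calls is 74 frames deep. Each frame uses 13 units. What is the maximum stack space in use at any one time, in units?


Binary recursion: the two calls run one after the other, so only one root-to-leaf chain of frames is on the stack at a time.
Maximum depth (longest chain) = 74 frames
Each frame = 13 units
Max stack space = 74 * 13 = 962


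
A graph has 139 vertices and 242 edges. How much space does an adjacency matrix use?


Adjacency matrix: V x V grid of entries
Space = V^2 = 139^2 = 139 * 139 = 19321


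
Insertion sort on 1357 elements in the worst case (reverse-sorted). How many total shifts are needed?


In the worst case (reverse-sorted), each element shifts past all previous:
  Element 1: 1 shifts
  Element 2: 2 shifts
  Element 3: 3 shifts
  Element 4: 4 shifts
  Element 5: 5 shifts
  ...
  Element 1356: 1356 shifts
Total = 1 + 2 + ... + 1356
= 1357*(1357-1)/2 = 920046


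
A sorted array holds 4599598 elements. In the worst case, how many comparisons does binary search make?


Halving sequence: 4599598 -> 2299799 -> 1149899 -> 574949 -> 287474 -> 143737 -> 71868 -> 35934 -> 17967 -> 8983 -> 4491 -> 2245 -> 1122 -> 561 -> 280 -> 140 -> 70 -> 35 -> 17 -> 8 -> 4 -> 2 -> 1
Number of halvings = 22
Max comparisons = 22 + 1 = 23


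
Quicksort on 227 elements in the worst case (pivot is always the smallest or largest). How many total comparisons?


In the worst case, each partition step picks the worst pivot:
  Partition 1: 226 comparisons (n-1 elements to compare)
  Partition 2: 225 comparisons
  Partition 3: 224 comparisons
  Partition 4: 223 comparisons
  Partition 5: 222 comparisons
  ...
  Last partition: 0 comparisons
Total = (n-1) + (n-2) + ... + 1 + 0 = n*(n-1)/2
= 227*226/2 = 25651


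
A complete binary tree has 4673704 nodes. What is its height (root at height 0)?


In a complete binary tree, level k holds nodes 2^k .. 2^(k+1)-1 (1-indexed).
Height = floor(log2(n)) = floor(log2(4673704)) = 22
Check: 2^22 = 4194304 <= 4673704 < 8388608 = 2^23


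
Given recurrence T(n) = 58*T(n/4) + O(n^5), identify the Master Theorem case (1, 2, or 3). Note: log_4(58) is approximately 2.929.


Master Theorem parameters: a=58, b=4, c=5
log_b(a) = 2.929
Compare b^c with a: 4^5 = 1024 > 58, so c > log_b(a).
Comparing c=5 vs log_b(a)=2.929:
5 > 2.929 => Case 3
Result: T(n) = O(n^5)
Master Theorem case = 3


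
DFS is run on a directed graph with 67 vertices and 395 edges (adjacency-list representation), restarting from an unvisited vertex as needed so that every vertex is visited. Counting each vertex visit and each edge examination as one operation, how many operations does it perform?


A full DFS traversal processes each vertex exactly once (push/pop on stack).
Each directed edge is examined once.
V = 67, E = 395
V + E = 462


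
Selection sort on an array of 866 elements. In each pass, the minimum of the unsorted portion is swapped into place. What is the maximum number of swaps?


Selection sort performs one swap per pass:
  Pass 1: find min in positions 0 to 865, swap with position 0
  Pass 2: find min in positions 1 to 865, swap with position 1
  Pass 3: find min in positions 2 to 865, swap with position 2
  Pass 4: find min in positions 3 to 865, swap with position 3
  Pass 5: find min in positions 4 to 865, swap with position 4
  ... (860 more passes)
Total passes (and swaps) = n - 1 = 866 - 1 = 865


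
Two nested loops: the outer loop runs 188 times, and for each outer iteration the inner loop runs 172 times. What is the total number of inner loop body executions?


Outer loop: 188 iterations
Inner loop: 172 iterations per outer iteration
Total = 188 * 172 = 32336


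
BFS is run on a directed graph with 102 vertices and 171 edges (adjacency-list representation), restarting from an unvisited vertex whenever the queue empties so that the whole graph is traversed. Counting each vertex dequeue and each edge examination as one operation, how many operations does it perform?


A full BFS traversal dequeues each vertex exactly once and examines each directed edge exactly once.
V = 102 (vertex processing cost)
E = 171 (edge examination cost)
Total operations proportional to V + E = 102 + 171 = 273


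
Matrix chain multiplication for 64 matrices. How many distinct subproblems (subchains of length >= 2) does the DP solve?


Subproblems are indexed by (i, j) where i < j.
Number of such pairs = n*(n-1)/2
= 64 * 63 / 2
= 2016


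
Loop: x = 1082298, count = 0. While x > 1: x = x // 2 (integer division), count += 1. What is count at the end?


The variable x halves each step:
x = 1082298 -> 541149 -> 270574 -> 135287 -> 67643 -> 33821 -> 16910 -> 8455 -> 4227 -> 2113 -> 1056 -> 528 -> 264 -> 132 -> 66 -> 33 -> 16 -> 8 -> 4 -> 2 -> 1
Number of halvings = floor(log2(1082298)) = 20


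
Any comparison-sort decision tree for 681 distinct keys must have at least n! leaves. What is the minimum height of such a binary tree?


A binary decision tree of height h has at most 2^h leaves and needs at least n! of them, so h >= ceil(log2(n!)).
681! is far too large to multiply out, so use Stirling's series:
  ln(n!) ~ n ln n - n + (1/2) ln(2 pi n) + 1/(12n)  (error below 1/(360 n^3), negligible here)
  ln(681) = 6.5235623
  n ln n = 681 * 6.5235623 = 4442.5459
  (1/2) ln(2 pi * 681) = (1/2) ln(4278.8492) = 4.1807
  1/(12*681) = 0.0001
  ln(681!) ~ 4442.5459 - 681 + 4.1807 + 0.0001 = 3765.7267
Convert to base 2: log2(681!) = 3765.7267 / ln 2 = 3765.7267 / 0.69314718 = 5432.7952
ceil(5432.7952) = 5433


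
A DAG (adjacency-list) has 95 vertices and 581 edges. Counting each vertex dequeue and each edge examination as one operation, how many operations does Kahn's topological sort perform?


V = 95 (vertex processing)
E = 581 (edge processing)
V + E = 95 + 581 = 676


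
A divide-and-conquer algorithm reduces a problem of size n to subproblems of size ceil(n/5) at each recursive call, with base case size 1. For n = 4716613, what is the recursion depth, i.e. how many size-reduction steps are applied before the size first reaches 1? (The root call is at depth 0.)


Each step divides the size by 5 (rounding up); after k steps the size is ceil(n/5^k), which equals 1 exactly when 5^k >= n.
So the depth is the smallest k with 5^k >= 4716613, i.e. ceil(log_5(4716613)).
5^9 = 1953125 < 4716613 <= 9765625 = 5^10
Recursion depth = 10


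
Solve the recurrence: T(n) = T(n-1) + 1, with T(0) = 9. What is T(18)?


Unrolling the recurrence:
T(18) = T(17) + 1
       = T(16) + 1 + 1
       = T(15) + 1*3
       ...
       = T(0) + 1*18
       = 9 + 18 = 27


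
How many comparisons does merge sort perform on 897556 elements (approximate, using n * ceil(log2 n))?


Recursion depth: ceil(log2(897556)) = 20
Each recursion level merges n = 897556 elements
Total = 897556 * 20 = 17951120


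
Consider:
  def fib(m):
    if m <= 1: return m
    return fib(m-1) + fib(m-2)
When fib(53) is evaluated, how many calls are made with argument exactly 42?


Let N(m) = number of times fib(m) is called while evaluating fib(53).
N(53) = 1 (the initial call).
N(52) = 1 (only fib(53) calls it).
For 1 <= m <= 51: fib(m) is called by fib(m+1) and fib(m+2), so
  N(m) = N(m+1) + N(m+2).
fib(0) is called only by fib(2), so N(0) = N(2).
Walk down from m=53:
  N(53)=1, N(52)=1, N(51)=2, N(50)=3, N(49)=5, N(48)=8, N(47)=13, N(46)=21, N(45)=34, N(44)=55, N(43)=89, N(42)=144
N(42) = 144


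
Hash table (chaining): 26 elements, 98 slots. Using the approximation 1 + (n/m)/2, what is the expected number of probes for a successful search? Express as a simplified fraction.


Computing expected probes:
alpha = 26/98
= 1 + alpha/2
= 1 + 26/(2*98)
= (2*98 + 26) / (2*98)
= 222/196 = 111/98


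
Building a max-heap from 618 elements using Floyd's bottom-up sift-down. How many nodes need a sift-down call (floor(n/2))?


In a heap of 618 elements (0-indexed array):
  Last element index: 617
  Parent of last element: floor((617 - 1) / 2) = 308
  Internal nodes: indices 0 to 308
  Count = floor(618/2) = 309


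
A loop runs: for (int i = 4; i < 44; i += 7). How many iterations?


Loop starts at i = 4, increments by 7, stops when i >= 44.
Number of iterations = ceil((44 - 4) / 7)
= ceil(40 / 7)
= 6


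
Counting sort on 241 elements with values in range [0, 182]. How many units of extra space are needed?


Output array size: 241 (to store sorted result)
Count array size: 183 (one slot per possible value, range 0 to 182)
Total extra space = 241 + 183 = 424


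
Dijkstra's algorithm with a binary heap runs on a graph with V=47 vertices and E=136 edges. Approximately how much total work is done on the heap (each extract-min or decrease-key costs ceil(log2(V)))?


Dijkstra with a binary heap: each vertex is extracted once, each edge may relax once.
Each heap operation costs O(log V).
V + E = 47 + 136 = 183
ceil(log2(47)) = 6 (since 2^5 = 32 < 47 <= 64 = 2^6)
Total heap work = (V+E) * ceil(log2(V)) = 183 * 6 = 1098


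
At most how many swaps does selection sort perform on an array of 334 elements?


Each of the 333 passes places one element in its final position.
Pass 1: swap minimum into position 0
Pass 2: swap minimum of remaining into position 1
...
Pass 333: last two elements, one swap
Maximum swaps = 334 - 1 = 333


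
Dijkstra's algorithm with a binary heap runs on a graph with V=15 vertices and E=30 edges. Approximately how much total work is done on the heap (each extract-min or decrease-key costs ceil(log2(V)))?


Dijkstra with a binary heap: each vertex is extracted once, each edge may relax once.
Each heap operation costs O(log V).
V + E = 15 + 30 = 45
ceil(log2(15)) = 4 (since 2^3 = 8 < 15 <= 16 = 2^4)
Total heap work = (V+E) * ceil(log2(V)) = 45 * 4 = 180


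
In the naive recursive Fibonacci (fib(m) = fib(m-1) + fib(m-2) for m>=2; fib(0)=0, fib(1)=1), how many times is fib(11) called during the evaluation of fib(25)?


Let N(m) = number of times fib(m) is called while evaluating fib(25).
N(25) = 1 (the initial call).
N(24) = 1 (only fib(25) calls it).
For 1 <= m <= 23: fib(m) is called by fib(m+1) and fib(m+2), so
  N(m) = N(m+1) + N(m+2).
fib(0) is called only by fib(2), so N(0) = N(2).
Walk down from m=25:
  N(25)=1, N(24)=1, N(23)=2, N(22)=3, N(21)=5, N(20)=8, N(19)=13, N(18)=21, N(17)=34, N(16)=55, N(15)=89, N(14)=144, N(13)=233, N(12)=377, N(11)=610
N(11) = 610


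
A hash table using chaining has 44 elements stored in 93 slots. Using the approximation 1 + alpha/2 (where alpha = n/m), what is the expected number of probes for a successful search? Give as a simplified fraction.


Load factor alpha = n/m = 44/93
Expected probes = 1 + alpha/2 = 1 + 44/(2*93)
= 1 + 44/186
= 186/186 + 44/186
= 230/186
Simplify: 115/93


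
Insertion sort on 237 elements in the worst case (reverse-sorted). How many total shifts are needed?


In the worst case (reverse-sorted), each element shifts past all previous:
  Element 1: 1 shifts
  Element 2: 2 shifts
  Element 3: 3 shifts
  Element 4: 4 shifts
  Element 5: 5 shifts
  ...
  Element 236: 236 shifts
Total = 1 + 2 + ... + 236
= 237*(237-1)/2 = 27966


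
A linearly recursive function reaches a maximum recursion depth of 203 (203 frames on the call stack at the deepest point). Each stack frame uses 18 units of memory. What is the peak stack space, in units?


Maximum recursion depth = 203 frames
Memory per frame = 18 units
Total stack space = depth * frame_size
= 203 * 18 = 3654


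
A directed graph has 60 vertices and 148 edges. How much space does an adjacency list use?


Adjacency list: one list head per vertex + one entry per edge
Vertex heads: 60
Edge entries: 148
Total = 60 + 148 = 208


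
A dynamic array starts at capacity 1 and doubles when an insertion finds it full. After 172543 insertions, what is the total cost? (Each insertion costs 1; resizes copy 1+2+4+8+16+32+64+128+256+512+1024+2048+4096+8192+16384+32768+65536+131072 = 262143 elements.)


Insertion cost: 172543 (one per element)
Resizes occur just before inserting elements 2, 3, 5, 9, ...
Elements copied at each resize: 1 + 2 + 4 + 8 + 16 + 32 + 64 + 128 + 256 + 512 + 1024 + 2048 + 4096 + 8192 + 16384 + 32768 + 65536 + 131072
Sum of copies = 262143 (geometric series: 2^k - 1)
Total = 172543 + 262143 = 434686


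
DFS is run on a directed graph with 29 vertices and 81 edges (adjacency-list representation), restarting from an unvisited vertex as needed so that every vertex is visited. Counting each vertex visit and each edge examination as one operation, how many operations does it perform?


A full DFS traversal processes each vertex exactly once (push/pop on stack).
Each directed edge is examined once.
V = 29, E = 81
V + E = 110


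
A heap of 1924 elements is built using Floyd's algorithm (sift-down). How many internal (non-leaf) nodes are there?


Leaf nodes occupy roughly half the array.
Sift-down is called for each internal node, starting from the last one.
Internal nodes = floor(n/2) = floor(1924/2) = 962


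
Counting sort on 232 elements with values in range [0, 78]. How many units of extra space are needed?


Output array size: 232 (to store sorted result)
Count array size: 79 (one slot per possible value, range 0 to 78)
Total extra space = 232 + 79 = 311


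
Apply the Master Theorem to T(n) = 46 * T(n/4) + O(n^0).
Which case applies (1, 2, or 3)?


The Master Theorem: T(n) = a*T(n/b) + O(n^c)
  a = 46, b = 4, c = 0
log_b(a) = log_4(46) ~ 2.762
Compare b^c with a: 4^0 = 1 < 46, so c < log_b(a).
Since c < log_b(a), Case 1 applies.
T(n) = O(n^(log_4 46)) ~ O(n^2.762)
Master Theorem case = 1


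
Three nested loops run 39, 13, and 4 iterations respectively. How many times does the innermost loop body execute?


Loop 1 (outermost): 39 iterations
Loop 2 (middle): 13 iterations per outer
Loop 3 (innermost): 4 iterations per middle
Total = 39 * 13 * 4 = 2028


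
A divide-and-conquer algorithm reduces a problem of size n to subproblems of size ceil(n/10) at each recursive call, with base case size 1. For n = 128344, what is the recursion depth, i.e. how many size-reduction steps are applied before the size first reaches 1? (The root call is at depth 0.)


Each step divides the size by 10 (rounding up); after k steps the size is ceil(n/10^k), which equals 1 exactly when 10^k >= n.
So the depth is the smallest k with 10^k >= 128344, i.e. ceil(log_10(128344)).
10^5 = 100000 < 128344 <= 1000000 = 10^6
Recursion depth = 6


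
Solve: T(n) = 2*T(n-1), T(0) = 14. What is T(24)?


Unrolling:
T(24) = 2*T(23) = 2^2*T(22) = ... = 2^24*T(0)
= 2^24 * 14
= 16777216 * 14 = 234881024


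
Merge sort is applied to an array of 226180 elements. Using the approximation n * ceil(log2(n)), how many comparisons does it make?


Merge sort divides the array into halves recursively.
Number of levels = ceil(log2(226180)) = 18
At each level, approximately n = 226180 comparisons are needed for merging.
Total comparisons ~ n * ceil(log2(n)) = 226180 * 18 = 4071240


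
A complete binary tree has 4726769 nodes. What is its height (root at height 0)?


In a complete binary tree, level k holds nodes 2^k .. 2^(k+1)-1 (1-indexed).
Height = floor(log2(n)) = floor(log2(4726769)) = 22
Check: 2^22 = 4194304 <= 4726769 < 8388608 = 2^23


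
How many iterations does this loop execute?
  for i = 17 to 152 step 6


The loop variable i takes values starting at 17 and increments by 6 each iteration.
Sequence: i = 17, 23, 29, 35, 41, 47, 53, 59, 65, ...
The upper bound 152 is inclusive, so the count is floor((last - first) / step) + 1:
floor((152 - 17) / 6) + 1 = floor(135/6) + 1 = 22 + 1 = 23


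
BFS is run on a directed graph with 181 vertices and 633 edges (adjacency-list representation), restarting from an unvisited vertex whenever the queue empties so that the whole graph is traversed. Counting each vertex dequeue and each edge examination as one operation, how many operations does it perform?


A full BFS traversal dequeues each vertex exactly once and examines each directed edge exactly once.
V = 181 (vertex processing cost)
E = 633 (edge examination cost)
Total operations proportional to V + E = 181 + 633 = 814


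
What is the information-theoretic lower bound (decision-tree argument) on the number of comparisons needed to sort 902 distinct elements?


A binary decision tree of height h has at most 2^h leaves and needs at least n! of them, so h >= ceil(log2(n!)).
902! is far too large to multiply out, so use Stirling's series:
  ln(n!) ~ n ln n - n + (1/2) ln(2 pi n) + 1/(12n)  (error below 1/(360 n^3), negligible here)
  ln(902) = 6.8046145
  n ln n = 902 * 6.8046145 = 6137.7623
  (1/2) ln(2 pi * 902) = (1/2) ln(5667.4331) = 4.3212
  1/(12*902) = 0.0001
  ln(902!) ~ 6137.7623 - 902 + 4.3212 + 0.0001 = 5240.0836
Convert to base 2: log2(902!) = 5240.0836 / ln 2 = 5240.0836 / 0.69314718 = 7559.8426
ceil(7559.8426) = 7560


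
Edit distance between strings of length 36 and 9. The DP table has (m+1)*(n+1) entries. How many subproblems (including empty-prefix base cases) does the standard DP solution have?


The table includes base cases (empty prefixes).
Rows: (m+1) = 37
Columns: (n+1) = 10
Total = 37 * 10 = 370


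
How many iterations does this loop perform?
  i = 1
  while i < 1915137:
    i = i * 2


The loop variable doubles each iteration:
i = 1 -> 2 -> 4 -> 8 -> 16 -> 32 -> 64 -> 128 -> 256 -> 512 -> 1024 -> 2048 -> 4096 -> 8192 -> 16384 -> 32768 -> 65536 -> 131072 -> 262144 -> 524288 -> 1048576 -> 2097152 (stop, 2097152 >= 1915137)
Number of doublings = ceil(log2(1915137)) = 21


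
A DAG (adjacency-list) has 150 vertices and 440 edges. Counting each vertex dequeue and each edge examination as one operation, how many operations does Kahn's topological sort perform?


V = 150 (vertex processing)
E = 440 (edge processing)
V + E = 150 + 440 = 590


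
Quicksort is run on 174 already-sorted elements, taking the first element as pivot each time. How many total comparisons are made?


Sum of comparisons per partition:
173 + 172 + ... + 1 + 0
= 174 * (174 - 1) / 2
= 174 * 173 / 2
= 15051


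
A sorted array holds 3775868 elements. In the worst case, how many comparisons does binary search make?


Halving sequence: 3775868 -> 1887934 -> 943967 -> 471983 -> 235991 -> 117995 -> 58997 -> 29498 -> 14749 -> 7374 -> 3687 -> 1843 -> 921 -> 460 -> 230 -> 115 -> 57 -> 28 -> 14 -> 7 -> 3 -> 1
Number of halvings = 21
Max comparisons = 21 + 1 = 22


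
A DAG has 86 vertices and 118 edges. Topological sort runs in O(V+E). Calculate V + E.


V = 86 (vertex processing)
E = 118 (edge processing)
V + E = 86 + 118 = 204


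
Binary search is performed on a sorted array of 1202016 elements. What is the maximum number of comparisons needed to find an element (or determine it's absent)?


Binary search halves the search space each comparison:
  Step 1: search space = 1202016 -> 601008
  Step 2: search space = 601008 -> 300504
  Step 3: search space = 300504 -> 150252
  Step 4: search space = 150252 -> 75126
  Step 5: search space = 75126 -> 37563
  Step 6: search space = 37563 -> 18781
  Step 7: search space = 18781 -> 9390
  Step 8: search space = 9390 -> 4695
  Step 9: search space = 4695 -> 2347
  Step 10: search space = 2347 -> 1173
  Step 11: search space = 1173 -> 586
  Step 12: search space = 586 -> 293
  Step 13: search space = 293 -> 146
  Step 14: search space = 146 -> 73
  Step 15: search space = 73 -> 36
  Step 16: search space = 36 -> 18
  Step 17: search space = 18 -> 9
  Step 18: search space = 9 -> 4
  Step 19: search space = 4 -> 2
  Step 20: search space = 2 -> 1
  Step 21: search space = 1 (final check)
Maximum comparisons = floor(log2(1202016)) + 1 = 20 + 1 = 21
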